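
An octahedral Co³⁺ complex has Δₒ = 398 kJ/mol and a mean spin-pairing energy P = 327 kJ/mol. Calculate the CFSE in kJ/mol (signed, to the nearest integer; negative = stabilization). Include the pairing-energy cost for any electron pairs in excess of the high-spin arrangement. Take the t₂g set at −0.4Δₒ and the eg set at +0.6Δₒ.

Group 9 minus oxidation state +3 gives a d⁶ configuration for Co³⁺.
Since Δₒ = 398 kJ/mol > P = 327 kJ/mol, the complex adopts the low-spin configuration.
Filling d⁶ accordingly: t₂g⁶ eg⁰.
Orbital CFSE = -2.4Δₒ = -2.4 × 398 = -955 kJ/mol.
Excess pairs vs high-spin: 3 − 1 = 2; pairing cost = +654 kJ/mol.
Net CFSE = -955 + 654 = -301 kJ/mol.

-301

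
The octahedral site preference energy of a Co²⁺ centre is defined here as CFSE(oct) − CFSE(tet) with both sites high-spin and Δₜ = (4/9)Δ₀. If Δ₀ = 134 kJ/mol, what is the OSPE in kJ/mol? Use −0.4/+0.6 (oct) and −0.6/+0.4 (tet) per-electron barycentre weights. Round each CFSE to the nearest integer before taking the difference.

Co²⁺: group 9, so d-count = 9 − 2 = 7.
Octahedral (high-spin): t₂g⁵ eg², CFSE = 5(−0.4) + 2(+0.6) = -0.8Δ₀ = -0.8 × 134 = -107 kJ/mol.
Tetrahedral: e⁴ t₂³, CFSE = 4(−0.6) + 3(+0.4) = -1.2Δₜ = -1.2 × (4/9) × 134 = -71 kJ/mol.
OSPE = CFSE(oct) − CFSE(tet) = -107 − (-71) = -36 kJ/mol.

-36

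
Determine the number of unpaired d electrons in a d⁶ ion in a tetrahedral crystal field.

4

With tetrahedral geometry the complex is necessarily high-spin.
Configuration: e^3 t2^3, giving 4 unpaired electrons.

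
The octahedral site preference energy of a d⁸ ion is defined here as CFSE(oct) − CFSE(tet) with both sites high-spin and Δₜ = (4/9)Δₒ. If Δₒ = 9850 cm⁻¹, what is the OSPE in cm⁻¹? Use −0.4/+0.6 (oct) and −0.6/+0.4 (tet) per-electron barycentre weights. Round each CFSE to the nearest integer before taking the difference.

In an octahedral site d⁸ (HS) is t₂g⁶ eg², giving CFSE(oct) = -1.2Δₒ = -11820 cm⁻¹.
In a tetrahedral site the filling is e⁴ t₂⁴: CFSE(tet) = -0.8Δₜ = -0.8 × (4/9)(9850) = -3502 cm⁻¹.
OSPE = -11820 − (-3502) = -8318 cm⁻¹.

-8318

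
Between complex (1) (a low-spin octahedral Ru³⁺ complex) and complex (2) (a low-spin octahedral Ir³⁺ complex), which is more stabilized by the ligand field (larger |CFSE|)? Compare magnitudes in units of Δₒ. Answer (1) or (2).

(2)

(1): Ru is in group 8, so Ru³⁺ is d⁵ (8 − 3 = 5); t2g^5 e_g^0, CFSE = -2.0Δₒ.
(2): Group 9 minus oxidation state +3 gives a d⁶ configuration for Ir³⁺; t2g^6 e_g^0, CFSE = -2.4Δₒ.
So (2) has the larger |CFSE|.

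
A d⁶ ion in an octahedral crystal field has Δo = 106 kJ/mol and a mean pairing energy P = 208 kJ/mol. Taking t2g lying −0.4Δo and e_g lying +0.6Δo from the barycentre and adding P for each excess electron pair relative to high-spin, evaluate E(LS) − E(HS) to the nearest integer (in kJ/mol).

High-spin d⁶ fills as t2g^4 e_g^2 with CFSE 4(−0.4) + 2(+0.6) = -0.4Δo = -42 kJ/mol.
Low-spin t2g^6 e_g^0 gives -2.4Δo = -254 kJ/mol, but forming 2 extra pairs costs 2P = 416 kJ/mol, so E(LS) = -254 + 416 = 162 kJ/mol.
E(LS) − E(HS) = 162 − (-42) = 204 kJ/mol.

204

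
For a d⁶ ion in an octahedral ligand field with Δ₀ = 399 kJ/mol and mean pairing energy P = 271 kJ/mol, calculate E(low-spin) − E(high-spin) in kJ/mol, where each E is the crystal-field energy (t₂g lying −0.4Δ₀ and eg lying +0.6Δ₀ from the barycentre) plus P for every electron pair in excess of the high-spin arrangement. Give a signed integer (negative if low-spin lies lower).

-256

High-spin d⁶ fills as t₂g⁴ eg² with CFSE 4(−0.4) + 2(+0.6) = -0.4Δ₀ = -160 kJ/mol.
Low-spin t₂g⁶ eg⁰ gives -2.4Δ₀ = -958 kJ/mol, but forming 2 extra pairs costs 2P = 542 kJ/mol, so E(LS) = -958 + 542 = -416 kJ/mol.
The difference is -416 − (-160) = -256 kJ/mol, so low-spin lies lower.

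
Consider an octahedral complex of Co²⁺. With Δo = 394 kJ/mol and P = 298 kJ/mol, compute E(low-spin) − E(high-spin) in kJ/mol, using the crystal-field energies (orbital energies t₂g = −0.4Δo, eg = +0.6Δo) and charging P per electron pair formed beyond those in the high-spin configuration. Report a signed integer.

-96

Co sits in group 9; removing 2 electrons leaves Co²⁺ with 9 − 2 = 7 d electrons.
High-spin d⁷ fills as t₂g⁵ eg² with CFSE 5(−0.4) + 2(+0.6) = -0.8Δo = -315 kJ/mol.
Low-spin: t₂g⁶ eg¹, orbital CFSE = -1.8Δo = -709 kJ/mol; plus 1 excess pair × P = +298 kJ/mol; total -411 kJ/mol.
The difference is -411 − (-315) = -96 kJ/mol, so low-spin lies lower.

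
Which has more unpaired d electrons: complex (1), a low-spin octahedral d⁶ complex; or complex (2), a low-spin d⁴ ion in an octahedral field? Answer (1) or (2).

(1): t2g^6 e_g^0 → 0 unpaired.
(2): t₂g⁴ eg⁰ → 2 unpaired.
So (2) has more unpaired electrons.

(2)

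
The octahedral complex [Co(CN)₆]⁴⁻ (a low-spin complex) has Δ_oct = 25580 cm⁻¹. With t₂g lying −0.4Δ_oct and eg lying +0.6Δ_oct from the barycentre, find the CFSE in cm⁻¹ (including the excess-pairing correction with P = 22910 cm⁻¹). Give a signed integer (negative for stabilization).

-23134

Each CN⁻ contributes -1; 6 × (-1) = -6. With overall charge -4, Co is in the +2 oxidation state.
Co²⁺: group 9, so d-count = 9 − 2 = 7.
Configuration: t₂g⁶ eg¹.
The orbital stabilization is -1.8Δ_oct = -1.8 × 25580 = -46044 cm⁻¹.
Pairing penalty: 3 pairs vs 2 in the high-spin reference → 1 extra × P = 22910 cm⁻¹.
Net CFSE = -46044 + 22910 = -23134 cm⁻¹.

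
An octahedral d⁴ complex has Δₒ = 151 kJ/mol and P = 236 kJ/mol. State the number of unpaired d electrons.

4

Δₒ < P, so pairing is avoided: the ground state is high-spin.
Configuration: t₂g³ eg¹.
Unpaired electrons: 4.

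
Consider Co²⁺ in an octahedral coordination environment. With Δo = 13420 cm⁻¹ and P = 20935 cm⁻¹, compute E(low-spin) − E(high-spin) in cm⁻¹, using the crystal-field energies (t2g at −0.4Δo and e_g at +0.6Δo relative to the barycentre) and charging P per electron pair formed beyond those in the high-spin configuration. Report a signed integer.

7515

Co sits in group 9; removing 2 electrons leaves Co²⁺ with 9 − 2 = 7 d electrons.
High-spin d⁷ fills as t2g^5 e_g^2 with CFSE 5(−0.4) + 2(+0.6) = -0.8Δo = -10736 cm⁻¹.
Low-spin t2g^6 e_g^1 gives -1.8Δo = -24156 cm⁻¹, but forming 1 extra pair costs 1P = 20935 cm⁻¹, so E(LS) = -24156 + 20935 = -3221 cm⁻¹.
Thus E(LS) − E(HS) = 7515 cm⁻¹.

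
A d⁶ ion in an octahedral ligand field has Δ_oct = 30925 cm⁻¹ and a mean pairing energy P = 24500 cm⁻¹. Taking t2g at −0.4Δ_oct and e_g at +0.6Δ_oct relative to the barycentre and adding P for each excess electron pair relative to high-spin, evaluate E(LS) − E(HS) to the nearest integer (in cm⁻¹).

High-spin: t2g^4 e_g^2, CFSE = -0.4Δ_oct = -12370 cm⁻¹.
Low-spin: t2g^6 e_g^0, orbital CFSE = -2.4Δ_oct = -74220 cm⁻¹; plus 2 excess pairs × P = +49000 cm⁻¹; total -25220 cm⁻¹.
Thus E(LS) − E(HS) = -12850 cm⁻¹.

-12850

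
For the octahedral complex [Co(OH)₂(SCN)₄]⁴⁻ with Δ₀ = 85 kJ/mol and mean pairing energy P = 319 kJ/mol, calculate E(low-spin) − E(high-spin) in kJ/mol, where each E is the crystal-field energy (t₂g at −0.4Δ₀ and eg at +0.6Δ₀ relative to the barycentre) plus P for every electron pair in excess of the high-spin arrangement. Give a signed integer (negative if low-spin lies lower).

234

Ligand charges: 2×(-1) from OH⁻ and 4×(-1) from SCN⁻ sum to -6; with overall charge -4, Co is +2.
Co²⁺: group 9, so d-count = 9 − 2 = 7.
High-spin d⁷ fills as t₂g⁵ eg² with CFSE 5(−0.4) + 2(+0.6) = -0.8Δ₀ = -68 kJ/mol.
Low-spin t₂g⁶ eg¹ gives -1.8Δ₀ = -153 kJ/mol, but forming 1 extra pair costs 1P = 319 kJ/mol, so E(LS) = -153 + 319 = 166 kJ/mol.
Thus E(LS) − E(HS) = 234 kJ/mol.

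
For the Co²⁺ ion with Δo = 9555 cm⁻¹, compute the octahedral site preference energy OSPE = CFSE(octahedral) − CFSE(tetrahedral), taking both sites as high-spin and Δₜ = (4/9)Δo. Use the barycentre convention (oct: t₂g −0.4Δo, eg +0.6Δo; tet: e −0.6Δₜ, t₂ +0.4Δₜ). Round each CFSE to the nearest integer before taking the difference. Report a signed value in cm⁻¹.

Group 9 minus oxidation state +2 gives a d⁷ configuration for Co²⁺.
In an octahedral site d⁷ (HS) is t₂g⁵ eg², giving CFSE(oct) = -0.8Δo = -7644 cm⁻¹.
In a tetrahedral site the filling is e⁴ t₂³: CFSE(tet) = -1.2Δₜ = -1.2 × (4/9)(9555) = -5096 cm⁻¹.
Subtracting, OSPE = -7644 − (-5096) = -2548 cm⁻¹.

-2548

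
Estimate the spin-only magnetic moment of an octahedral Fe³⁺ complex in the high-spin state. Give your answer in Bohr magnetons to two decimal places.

5.92 Bohr magnetons

Fe³⁺: group 8, so d-count = 8 − 3 = 5.
Configuration: t2g^3 e_g^2 → 5 unpaired electrons.
μ(spin-only) = √[5(5+2)] = √35 ≈ 5.92 Bohr magnetons.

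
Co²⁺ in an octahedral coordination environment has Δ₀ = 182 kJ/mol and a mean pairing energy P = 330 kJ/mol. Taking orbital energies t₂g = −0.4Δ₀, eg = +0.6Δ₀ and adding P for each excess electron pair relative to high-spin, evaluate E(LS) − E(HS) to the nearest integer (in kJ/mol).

148

Group 9 minus oxidation state +2 gives a d⁷ configuration for Co²⁺.
High-spin: t₂g⁵ eg², CFSE = -0.8Δ₀ = -146 kJ/mol.
Low-spin t₂g⁶ eg¹ gives -1.8Δ₀ = -328 kJ/mol, but forming 1 extra pair costs 1P = 330 kJ/mol, so E(LS) = -328 + 330 = 2 kJ/mol.
Thus E(LS) − E(HS) = 148 kJ/mol.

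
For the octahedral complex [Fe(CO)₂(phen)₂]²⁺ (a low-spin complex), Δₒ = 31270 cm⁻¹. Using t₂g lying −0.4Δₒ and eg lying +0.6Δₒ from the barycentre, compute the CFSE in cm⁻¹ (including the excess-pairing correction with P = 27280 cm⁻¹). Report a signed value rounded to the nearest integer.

-20488

Ligand charges: 2×(+0) from CO and 2×(+0) from phen sum to +0; with overall charge +2, Fe is +2.
Group 8 minus oxidation state +2 gives a d⁶ configuration for Fe²⁺.
Configuration: t₂g⁶ eg⁰.
Orbital CFSE = 6(-0.4) + 0(0.6) = -2.4Δₒ = -2.4 × 31270 = -75048 cm⁻¹.
Pairing penalty: 3 pairs vs 1 in the high-spin reference → 2 extra × P = 54560 cm⁻¹.
Net CFSE = -75048 + 54560 = -20488 cm⁻¹.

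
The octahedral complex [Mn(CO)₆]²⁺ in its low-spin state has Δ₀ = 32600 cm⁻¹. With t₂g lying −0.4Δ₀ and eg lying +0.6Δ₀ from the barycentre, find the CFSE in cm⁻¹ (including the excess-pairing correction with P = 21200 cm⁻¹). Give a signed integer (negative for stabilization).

-22800

CO is neutral, so the +2 overall charge sits on Mn: oxidation state +2.
Mn²⁺: group 7, so d-count = 7 − 2 = 5.
Electron filling gives t₂g⁵ eg⁰.
CFSE(orbital) = 5×(-0.4Δ₀) + 0×(0.6Δ₀) = -2.0Δ₀; with Δ₀ = 32600 cm⁻¹ that is -65200 cm⁻¹.
Relative to high-spin t₂g³ eg² (0 paired), the low-spin configuration has 2 additional pairs, contributing +2 × 21200 = +42400 cm⁻¹.
Net CFSE = -65200 + 42400 = -22800 cm⁻¹.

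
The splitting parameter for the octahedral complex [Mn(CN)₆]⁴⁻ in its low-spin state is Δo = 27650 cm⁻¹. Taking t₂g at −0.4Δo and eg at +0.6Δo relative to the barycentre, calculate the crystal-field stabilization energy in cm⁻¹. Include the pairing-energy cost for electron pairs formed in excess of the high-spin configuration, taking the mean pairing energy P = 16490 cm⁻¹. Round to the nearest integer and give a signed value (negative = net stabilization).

Each CN⁻ contributes -1; 6 × (-1) = -6. With overall charge -4, Mn is in the +2 oxidation state.
Mn sits in group 7; removing 2 electrons leaves Mn²⁺ with 7 − 2 = 5 d electrons.
Configuration: t₂g⁵ eg⁰.
CFSE(orbital) = 5×(-0.4Δo) + 0×(0.6Δo) = -2.0Δo; with Δo = 27650 cm⁻¹ that is -55300 cm⁻¹.
Relative to high-spin t₂g³ eg² (0 paired), the low-spin configuration has 2 additional pairs, contributing +2 × 16490 = +32980 cm⁻¹.
Combining: -55300 + 32980 = -22320 cm⁻¹.

-22320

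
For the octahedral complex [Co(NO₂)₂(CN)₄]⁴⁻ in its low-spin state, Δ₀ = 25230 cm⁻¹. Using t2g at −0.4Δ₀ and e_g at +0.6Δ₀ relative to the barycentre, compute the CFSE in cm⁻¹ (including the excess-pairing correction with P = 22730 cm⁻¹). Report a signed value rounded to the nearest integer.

Ligand charges: 2×(-1) from NO₂⁻ and 4×(-1) from CN⁻ sum to -6; with overall charge -4, Co is +2.
Group 9 minus oxidation state +2 gives a d⁷ configuration for Co²⁺.
Electron filling gives t2g^6 e_g^1.
The orbital stabilization is -1.8Δ₀ = -1.8 × 25230 = -45414 cm⁻¹.
Pairing penalty: 3 pairs vs 2 in the high-spin reference → 1 extra × P = 22730 cm⁻¹.
Net CFSE = -45414 + 22730 = -22684 cm⁻¹.

-22684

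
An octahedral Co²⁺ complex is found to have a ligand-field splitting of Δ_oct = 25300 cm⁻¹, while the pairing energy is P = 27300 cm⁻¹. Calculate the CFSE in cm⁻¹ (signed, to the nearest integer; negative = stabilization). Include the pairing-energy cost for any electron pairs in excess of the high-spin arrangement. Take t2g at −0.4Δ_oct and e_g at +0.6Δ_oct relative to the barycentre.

-20240

Group 9 minus oxidation state +2 gives a d⁷ configuration for Co²⁺.
Since Δ_oct = 25300 cm⁻¹ < P = 27300 cm⁻¹, the complex adopts the high-spin configuration.
Filling d⁷ accordingly: t2g^5 e_g^2.
Orbital CFSE = -0.8Δ_oct = -0.8 × 25300 = -20240 cm⁻¹.
High-spin has no excess pairs, so no pairing correction applies.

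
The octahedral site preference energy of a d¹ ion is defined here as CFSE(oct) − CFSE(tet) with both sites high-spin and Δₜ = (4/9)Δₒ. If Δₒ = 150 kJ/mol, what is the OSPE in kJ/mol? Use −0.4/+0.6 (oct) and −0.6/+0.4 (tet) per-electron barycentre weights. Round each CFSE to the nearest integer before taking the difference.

-20

Octahedral (high-spin): t₂g¹ eg⁰, CFSE = 1(−0.4) + 0(+0.6) = -0.4Δₒ = -0.4 × 150 = -60 kJ/mol.
Tetrahedral: e¹ t₂⁰, CFSE = 1(−0.6) + 0(+0.4) = -0.6Δₜ = -0.6 × (4/9) × 150 = -40 kJ/mol.
OSPE = -60 − (-40) = -20 kJ/mol.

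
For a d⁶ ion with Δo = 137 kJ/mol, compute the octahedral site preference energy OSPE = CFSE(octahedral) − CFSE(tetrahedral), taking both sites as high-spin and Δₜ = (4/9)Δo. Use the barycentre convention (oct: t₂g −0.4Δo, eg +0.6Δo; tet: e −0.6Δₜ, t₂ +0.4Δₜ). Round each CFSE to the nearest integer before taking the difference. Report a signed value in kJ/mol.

Octahedral (high-spin): t₂g⁴ eg², CFSE = 4(−0.4) + 2(+0.6) = -0.4Δo = -0.4 × 137 = -55 kJ/mol.
Tetrahedral e³ t₂³ gives -0.6Δₜ = -0.6 × (4/9) × 137 = -37 kJ/mol.
OSPE = CFSE(oct) − CFSE(tet) = -55 − (-37) = -18 kJ/mol.

-18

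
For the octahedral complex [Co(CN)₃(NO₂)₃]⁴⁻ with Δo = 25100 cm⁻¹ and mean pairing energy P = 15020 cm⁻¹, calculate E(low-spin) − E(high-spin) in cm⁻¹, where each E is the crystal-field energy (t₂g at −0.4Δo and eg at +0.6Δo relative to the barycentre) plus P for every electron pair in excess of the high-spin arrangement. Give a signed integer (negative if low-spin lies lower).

Ligand charges: 3×(-1) from CN⁻ and 3×(-1) from NO₂⁻ sum to -6; with overall charge -4, Co is +2.
Group 9 minus oxidation state +2 gives a d⁷ configuration for Co²⁺.
High-spin: t₂g⁵ eg², CFSE = -0.8Δo = -20080 cm⁻¹.
Low-spin: t₂g⁶ eg¹, orbital CFSE = -1.8Δo = -45180 cm⁻¹; plus 1 excess pair × P = +15020 cm⁻¹; total -30160 cm⁻¹.
E(LS) − E(HS) = -30160 − (-20080) = -10080 cm⁻¹.

-10080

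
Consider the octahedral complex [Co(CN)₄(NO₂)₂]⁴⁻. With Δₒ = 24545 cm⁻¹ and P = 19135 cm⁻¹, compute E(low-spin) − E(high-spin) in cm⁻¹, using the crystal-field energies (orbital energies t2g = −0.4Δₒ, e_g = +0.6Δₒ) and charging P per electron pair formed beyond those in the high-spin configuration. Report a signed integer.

-5410

Ligand charges: 4×(-1) from CN⁻ and 2×(-1) from NO₂⁻ sum to -6; with overall charge -4, Co is +2.
Group 9 minus oxidation state +2 gives a d⁷ configuration for Co²⁺.
High-spin d⁷ fills as t2g^5 e_g^2 with CFSE 5(−0.4) + 2(+0.6) = -0.8Δₒ = -19636 cm⁻¹.
Low-spin t2g^6 e_g^1 gives -1.8Δₒ = -44181 cm⁻¹, but forming 1 extra pair costs 1P = 19135 cm⁻¹, so E(LS) = -44181 + 19135 = -25046 cm⁻¹.
E(LS) − E(HS) = -25046 − (-19636) = -5410 cm⁻¹.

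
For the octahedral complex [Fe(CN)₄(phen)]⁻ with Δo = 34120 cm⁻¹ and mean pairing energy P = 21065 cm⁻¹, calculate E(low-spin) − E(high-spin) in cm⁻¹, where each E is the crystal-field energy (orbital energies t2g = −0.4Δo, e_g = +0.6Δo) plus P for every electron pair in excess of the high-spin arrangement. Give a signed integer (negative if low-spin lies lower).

-26110

Ligand charges: 4×(-1) from CN⁻ and 1×(+0) from phen sum to -4; with overall charge -1, Fe is +3.
Fe is in group 8, so Fe³⁺ is d⁵ (8 − 3 = 5).
High-spin d⁵ fills as t2g^3 e_g^2 with CFSE 3(−0.4) + 2(+0.6) = 0.0Δo = 0 cm⁻¹.
For low-spin the configuration is t2g^5 e_g^0: orbital energy -2.0 × 34120 = -68240 cm⁻¹, and 2 additional pairs relative to high-spin add 42130 cm⁻¹, giving -26110 cm⁻¹.
The difference is -26110 − (0) = -26110 cm⁻¹, so low-spin lies lower.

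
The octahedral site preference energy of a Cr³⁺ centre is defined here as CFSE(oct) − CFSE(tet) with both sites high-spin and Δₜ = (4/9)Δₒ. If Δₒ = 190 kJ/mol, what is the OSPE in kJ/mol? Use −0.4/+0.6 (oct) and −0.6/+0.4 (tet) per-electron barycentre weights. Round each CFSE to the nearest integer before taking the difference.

Group 6 minus oxidation state +3 gives a d³ configuration for Cr³⁺.
Octahedral (high-spin): t₂g³ eg⁰, CFSE = 3(−0.4) + 0(+0.6) = -1.2Δₒ = -1.2 × 190 = -228 kJ/mol.
Tetrahedral: e² t₂¹, CFSE = 2(−0.6) + 1(+0.4) = -0.8Δₜ = -0.8 × (4/9) × 190 = -68 kJ/mol.
OSPE = CFSE(oct) − CFSE(tet) = -228 − (-68) = -160 kJ/mol.

-160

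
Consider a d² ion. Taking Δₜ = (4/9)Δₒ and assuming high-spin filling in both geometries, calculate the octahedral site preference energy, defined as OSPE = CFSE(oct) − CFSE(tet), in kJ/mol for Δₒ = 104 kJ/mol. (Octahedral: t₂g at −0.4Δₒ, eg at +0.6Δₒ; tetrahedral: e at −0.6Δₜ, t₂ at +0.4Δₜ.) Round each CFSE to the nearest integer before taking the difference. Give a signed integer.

-28

In an octahedral site d² (HS) is t₂g² eg⁰, giving CFSE(oct) = -0.8Δₒ = -83 kJ/mol.
In a tetrahedral site the filling is e² t₂⁰: CFSE(tet) = -1.2Δₜ = -1.2 × (4/9)(104) = -55 kJ/mol.
OSPE = -83 − (-55) = -28 kJ/mol.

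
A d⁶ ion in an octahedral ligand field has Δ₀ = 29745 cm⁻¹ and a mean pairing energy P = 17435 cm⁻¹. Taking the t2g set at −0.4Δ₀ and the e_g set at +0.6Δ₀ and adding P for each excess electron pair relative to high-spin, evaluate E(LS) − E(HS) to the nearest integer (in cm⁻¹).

-24620

High-spin d⁶ fills as t2g^4 e_g^2 with CFSE 4(−0.4) + 2(+0.6) = -0.4Δ₀ = -11898 cm⁻¹.
For low-spin the configuration is t2g^6 e_g^0: orbital energy -2.4 × 29745 = -71388 cm⁻¹, and 2 additional pairs relative to high-spin add 34870 cm⁻¹, giving -36518 cm⁻¹.
The difference is -36518 − (-11898) = -24620 cm⁻¹, so low-spin lies lower.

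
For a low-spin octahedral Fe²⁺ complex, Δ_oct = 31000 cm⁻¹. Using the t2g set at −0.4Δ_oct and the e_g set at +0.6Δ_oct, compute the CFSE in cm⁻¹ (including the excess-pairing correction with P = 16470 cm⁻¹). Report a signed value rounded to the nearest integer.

-41460

Fe sits in group 8; removing 2 electrons leaves Fe²⁺ with 8 − 2 = 6 d electrons.
The d⁶ electrons fill as t2g^6 e_g^0.
Orbital CFSE = 6(-0.4) + 0(0.6) = -2.4Δ_oct = -2.4 × 31000 = -74400 cm⁻¹.
Pairing penalty: 3 pairs vs 1 in the high-spin reference → 2 extra × P = 32940 cm⁻¹.
Combining: -74400 + 32940 = -41460 cm⁻¹.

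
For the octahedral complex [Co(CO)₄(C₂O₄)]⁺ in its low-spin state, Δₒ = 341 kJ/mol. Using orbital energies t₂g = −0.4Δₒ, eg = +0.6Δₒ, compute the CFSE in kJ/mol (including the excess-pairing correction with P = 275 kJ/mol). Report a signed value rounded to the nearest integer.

-268

Ligand charges: 4×(+0) from CO and 1×(-2) from C₂O₄²⁻ sum to -2; with overall charge +1, Co is +3.
Co sits in group 9; removing 3 electrons leaves Co³⁺ with 9 − 3 = 6 d electrons.
Electron filling gives t₂g⁶ eg⁰.
CFSE(orbital) = 6×(-0.4Δₒ) + 0×(0.6Δₒ) = -2.4Δₒ; with Δₒ = 341 kJ/mol that is -818 kJ/mol.
Pairing penalty: 3 pairs vs 1 in the high-spin reference → 2 extra × P = 550 kJ/mol.
Net CFSE = -818 + 550 = -268 kJ/mol.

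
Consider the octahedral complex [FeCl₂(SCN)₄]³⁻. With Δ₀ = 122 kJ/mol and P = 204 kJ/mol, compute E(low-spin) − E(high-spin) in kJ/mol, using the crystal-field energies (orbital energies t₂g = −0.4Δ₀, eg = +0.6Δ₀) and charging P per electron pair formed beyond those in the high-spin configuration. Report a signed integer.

164

Ligand charges: 2×(-1) from Cl⁻ and 4×(-1) from SCN⁻ sum to -6; with overall charge -3, Fe is +3.
Fe sits in group 8; removing 3 electrons leaves Fe³⁺ with 8 − 3 = 5 d electrons.
High-spin: t₂g³ eg², CFSE = 0.0Δ₀ = 0 kJ/mol.
Low-spin: t₂g⁵ eg⁰, orbital CFSE = -2.0Δ₀ = -244 kJ/mol; plus 2 excess pairs × P = +408 kJ/mol; total 164 kJ/mol.
The difference is 164 − (0) = 164 kJ/mol, so high-spin lies lower.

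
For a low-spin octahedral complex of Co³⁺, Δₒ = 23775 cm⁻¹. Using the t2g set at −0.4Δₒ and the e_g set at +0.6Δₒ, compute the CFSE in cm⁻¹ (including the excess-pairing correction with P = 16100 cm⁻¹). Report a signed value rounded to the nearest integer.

Group 9 minus oxidation state +3 gives a d⁶ configuration for Co³⁺.
Configuration: t2g^6 e_g^0.
CFSE(orbital) = 6×(-0.4Δₒ) + 0×(0.6Δₒ) = -2.4Δₒ; with Δₒ = 23775 cm⁻¹ that is -57060 cm⁻¹.
High-spin d⁶ would be t2g^4 e_g^2 with 1 pair; low-spin has 3, so 2 excess pairs cost +2P = +32200 cm⁻¹.
Overall CFSE = -57060 + 32200 = -24860 cm⁻¹.

-24860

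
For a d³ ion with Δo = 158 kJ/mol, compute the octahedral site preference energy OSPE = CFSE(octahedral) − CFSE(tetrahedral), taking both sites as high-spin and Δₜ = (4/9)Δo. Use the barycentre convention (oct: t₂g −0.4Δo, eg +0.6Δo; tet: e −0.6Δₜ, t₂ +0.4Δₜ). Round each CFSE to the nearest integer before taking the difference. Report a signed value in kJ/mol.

Octahedral high-spin t₂g³ eg⁰: CFSE = -1.2 × 158 = -190 kJ/mol.
In a tetrahedral site the filling is e² t₂¹: CFSE(tet) = -0.8Δₜ = -0.8 × (4/9)(158) = -56 kJ/mol.
OSPE = CFSE(oct) − CFSE(tet) = -190 − (-56) = -134 kJ/mol.

-134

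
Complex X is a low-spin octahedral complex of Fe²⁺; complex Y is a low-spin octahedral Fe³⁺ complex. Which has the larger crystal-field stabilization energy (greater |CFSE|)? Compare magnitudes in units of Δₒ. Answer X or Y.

X

X: Fe²⁺: group 8, so d-count = 8 − 2 = 6; t2g^6 e_g^0, CFSE = -2.4Δₒ.
Y: Group 8 minus oxidation state +3 gives a d⁵ configuration for Fe³⁺; t₂g⁵ eg⁰, CFSE = -2.0Δₒ.
So X has the larger |CFSE|.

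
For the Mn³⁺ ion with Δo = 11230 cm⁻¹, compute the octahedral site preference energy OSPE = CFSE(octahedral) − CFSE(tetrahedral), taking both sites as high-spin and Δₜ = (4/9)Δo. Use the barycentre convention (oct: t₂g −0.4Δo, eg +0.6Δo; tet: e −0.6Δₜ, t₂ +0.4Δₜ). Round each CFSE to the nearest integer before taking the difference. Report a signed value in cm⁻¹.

-4742

Group 7 minus oxidation state +3 gives a d⁴ configuration for Mn³⁺.
Octahedral (high-spin): t2g^3 e_g^1, CFSE = 3(−0.4) + 1(+0.6) = -0.6Δo = -0.6 × 11230 = -6738 cm⁻¹.
Tetrahedral e^2 t2^2 gives -0.4Δₜ = -0.4 × (4/9) × 11230 = -1996 cm⁻¹.
Subtracting, OSPE = -6738 − (-1996) = -4742 cm⁻¹.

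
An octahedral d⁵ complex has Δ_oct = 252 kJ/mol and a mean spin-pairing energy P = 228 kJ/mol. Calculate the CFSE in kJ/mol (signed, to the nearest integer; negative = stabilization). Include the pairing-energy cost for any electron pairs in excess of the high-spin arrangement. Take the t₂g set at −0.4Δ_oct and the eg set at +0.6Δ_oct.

-48

Since Δ_oct = 252 kJ/mol > P = 228 kJ/mol, the complex adopts the low-spin configuration.
Configuration: t₂g⁵ eg⁰.
Orbital CFSE = -2.0Δ_oct = -2.0 × 252 = -504 kJ/mol.
Excess pairs vs high-spin: 2 − 0 = 2; pairing cost = +456 kJ/mol.
Net CFSE = -504 + 456 = -48 kJ/mol.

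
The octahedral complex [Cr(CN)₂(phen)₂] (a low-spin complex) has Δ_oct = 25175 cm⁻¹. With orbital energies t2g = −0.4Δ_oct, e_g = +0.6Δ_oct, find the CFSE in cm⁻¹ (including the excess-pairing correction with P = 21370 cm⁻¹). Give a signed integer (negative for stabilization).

Ligand charges: 2×(-1) from CN⁻ and 2×(+0) from phen sum to -2; with overall charge +0, Cr is +2.
Cr sits in group 6; removing 2 electrons leaves Cr²⁺ with 6 − 2 = 4 d electrons.
Electron filling gives t2g^4 e_g^0.
The orbital stabilization is -1.6Δ_oct = -1.6 × 25175 = -40280 cm⁻¹.
Relative to high-spin t2g^3 e_g^1 (0 paired), the low-spin configuration has 1 additional pair, contributing +1 × 21370 = +21370 cm⁻¹.
Overall CFSE = -40280 + 21370 = -18910 cm⁻¹.

-18910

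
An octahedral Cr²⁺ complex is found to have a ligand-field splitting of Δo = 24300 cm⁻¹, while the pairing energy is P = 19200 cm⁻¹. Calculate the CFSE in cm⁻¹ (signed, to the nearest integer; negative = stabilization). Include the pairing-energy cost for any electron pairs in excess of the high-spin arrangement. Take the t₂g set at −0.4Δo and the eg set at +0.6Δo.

-19680

Cr is in group 6, so Cr²⁺ is d⁴ (6 − 2 = 4).
Δo > P, so pairing is preferred: the ground state is low-spin.
That gives t₂g⁴ eg⁰.
Orbital CFSE = -1.6Δo = -1.6 × 24300 = -38880 cm⁻¹.
Excess pairs vs high-spin: 1 − 0 = 1; pairing cost = +19200 cm⁻¹.
Net CFSE = -38880 + 19200 = -19680 cm⁻¹.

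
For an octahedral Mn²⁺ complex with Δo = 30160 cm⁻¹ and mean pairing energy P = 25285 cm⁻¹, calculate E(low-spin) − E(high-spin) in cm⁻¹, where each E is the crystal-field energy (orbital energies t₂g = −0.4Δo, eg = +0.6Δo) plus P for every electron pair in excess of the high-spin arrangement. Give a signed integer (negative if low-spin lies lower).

Mn sits in group 7; removing 2 electrons leaves Mn²⁺ with 7 − 2 = 5 d electrons.
High-spin: t₂g³ eg², CFSE = 0.0Δo = 0 cm⁻¹.
Low-spin: t₂g⁵ eg⁰, orbital CFSE = -2.0Δo = -60320 cm⁻¹; plus 2 excess pairs × P = +50570 cm⁻¹; total -9750 cm⁻¹.
Thus E(LS) − E(HS) = -9750 cm⁻¹.

-9750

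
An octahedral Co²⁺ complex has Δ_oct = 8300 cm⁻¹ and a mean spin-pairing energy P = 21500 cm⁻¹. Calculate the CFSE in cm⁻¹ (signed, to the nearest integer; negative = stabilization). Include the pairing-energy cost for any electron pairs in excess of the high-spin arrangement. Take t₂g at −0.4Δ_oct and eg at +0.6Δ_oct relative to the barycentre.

Co sits in group 9; removing 2 electrons leaves Co²⁺ with 9 − 2 = 7 d electrons.
Since Δ_oct = 8300 cm⁻¹ < P = 21500 cm⁻¹, the complex adopts the high-spin configuration.
That gives t₂g⁵ eg².
Orbital CFSE = -0.8Δ_oct = -0.8 × 8300 = -6640 cm⁻¹.
High-spin has no excess pairs, so no pairing correction applies.

-6640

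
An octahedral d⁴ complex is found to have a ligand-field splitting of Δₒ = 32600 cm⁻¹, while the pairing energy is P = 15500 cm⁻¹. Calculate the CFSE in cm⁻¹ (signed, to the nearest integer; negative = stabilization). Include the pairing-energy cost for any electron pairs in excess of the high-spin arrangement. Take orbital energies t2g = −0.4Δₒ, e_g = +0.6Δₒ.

Since Δₒ = 32600 cm⁻¹ > P = 15500 cm⁻¹, the complex adopts the low-spin configuration.
Filling d⁴ accordingly: t2g^4 e_g^0.
Orbital CFSE = -1.6Δₒ = -1.6 × 32600 = -52160 cm⁻¹.
Excess pairs vs high-spin: 1 − 0 = 1; pairing cost = +15500 cm⁻¹.
Net CFSE = -52160 + 15500 = -36660 cm⁻¹.

-36660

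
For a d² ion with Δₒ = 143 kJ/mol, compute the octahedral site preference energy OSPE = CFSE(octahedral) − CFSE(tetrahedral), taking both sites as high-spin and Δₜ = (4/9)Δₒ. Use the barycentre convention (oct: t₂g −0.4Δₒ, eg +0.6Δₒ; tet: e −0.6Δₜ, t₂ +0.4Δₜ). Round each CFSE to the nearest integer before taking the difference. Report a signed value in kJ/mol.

In an octahedral site d² (HS) is t₂g² eg⁰, giving CFSE(oct) = -0.8Δₒ = -114 kJ/mol.
Tetrahedral e² t₂⁰ gives -1.2Δₜ = -1.2 × (4/9) × 143 = -76 kJ/mol.
OSPE = -114 − (-76) = -38 kJ/mol.

-38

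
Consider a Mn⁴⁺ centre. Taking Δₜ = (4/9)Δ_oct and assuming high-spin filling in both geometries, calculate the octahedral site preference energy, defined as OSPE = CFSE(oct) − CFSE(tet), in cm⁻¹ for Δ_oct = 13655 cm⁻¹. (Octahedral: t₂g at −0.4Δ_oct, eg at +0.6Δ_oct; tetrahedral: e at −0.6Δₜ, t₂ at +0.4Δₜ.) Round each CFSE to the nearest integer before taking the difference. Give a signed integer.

Mn is in group 7, so Mn⁴⁺ is d³ (7 − 4 = 3).
In an octahedral site d³ (HS) is t₂g³ eg⁰, giving CFSE(oct) = -1.2Δ_oct = -16386 cm⁻¹.
Tetrahedral: e² t₂¹, CFSE = 2(−0.6) + 1(+0.4) = -0.8Δₜ = -0.8 × (4/9) × 13655 = -4855 cm⁻¹.
Subtracting, OSPE = -16386 − (-4855) = -11531 cm⁻¹.

-11531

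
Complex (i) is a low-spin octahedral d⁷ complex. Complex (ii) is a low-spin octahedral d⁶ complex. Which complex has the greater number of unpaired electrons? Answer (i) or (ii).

(i)

(i): t2g^6 e_g^1 → 1 unpaired.
(ii): t₂g⁶ eg⁰ → 0 unpaired.
So (i) has more unpaired electrons.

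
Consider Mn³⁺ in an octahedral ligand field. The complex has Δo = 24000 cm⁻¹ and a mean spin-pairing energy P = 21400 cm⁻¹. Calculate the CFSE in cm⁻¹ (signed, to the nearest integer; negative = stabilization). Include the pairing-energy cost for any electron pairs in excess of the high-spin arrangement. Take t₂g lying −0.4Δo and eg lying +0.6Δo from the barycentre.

Mn sits in group 7; removing 3 electrons leaves Mn³⁺ with 7 − 3 = 4 d electrons.
Here Δo > P (24000 > 21400), so the low-spin state is favoured.
That gives t₂g⁴ eg⁰.
Orbital CFSE = -1.6Δo = -1.6 × 24000 = -38400 cm⁻¹.
Excess pairs vs high-spin: 1 − 0 = 1; pairing cost = +21400 cm⁻¹.
Net CFSE = -38400 + 21400 = -17000 cm⁻¹.

-17000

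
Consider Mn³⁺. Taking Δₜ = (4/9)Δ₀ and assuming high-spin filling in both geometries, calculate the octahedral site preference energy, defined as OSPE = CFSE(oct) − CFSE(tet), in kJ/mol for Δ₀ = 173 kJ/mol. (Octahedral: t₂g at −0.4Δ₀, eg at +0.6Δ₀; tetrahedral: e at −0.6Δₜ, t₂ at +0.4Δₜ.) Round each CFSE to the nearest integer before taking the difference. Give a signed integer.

-73

Mn sits in group 7; removing 3 electrons leaves Mn³⁺ with 7 − 3 = 4 d electrons.
In an octahedral site d⁴ (HS) is t2g^3 e_g^1, giving CFSE(oct) = -0.6Δ₀ = -104 kJ/mol.
Tetrahedral e^2 t2^2 gives -0.4Δₜ = -0.4 × (4/9) × 173 = -31 kJ/mol.
Subtracting, OSPE = -104 − (-31) = -73 kJ/mol.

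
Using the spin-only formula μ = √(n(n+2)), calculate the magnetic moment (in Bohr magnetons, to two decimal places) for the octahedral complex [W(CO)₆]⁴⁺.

2.83 Bohr magnetons

CO is neutral, so the +4 overall charge sits on W: oxidation state +4.
W sits in group 6; removing 4 electrons leaves W⁴⁺ with 6 − 4 = 2 d electrons.
Configuration: t2g^2 e_g^0 → 2 unpaired electrons.
μ(spin-only) = √[2(2+2)] = √8 ≈ 2.83 Bohr magnetons.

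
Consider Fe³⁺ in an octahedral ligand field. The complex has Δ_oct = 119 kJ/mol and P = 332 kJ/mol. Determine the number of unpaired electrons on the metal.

5

Fe³⁺: group 8, so d-count = 8 − 3 = 5.
With Δ_oct < P the complex is high-spin.
Configuration: t₂g³ eg².
Unpaired electrons: 5.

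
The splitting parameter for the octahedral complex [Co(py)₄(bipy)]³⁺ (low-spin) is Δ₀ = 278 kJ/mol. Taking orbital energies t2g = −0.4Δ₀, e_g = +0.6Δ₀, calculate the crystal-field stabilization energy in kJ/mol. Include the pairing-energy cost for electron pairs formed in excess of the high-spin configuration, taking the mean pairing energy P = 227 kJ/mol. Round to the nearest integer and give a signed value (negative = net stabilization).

Ligand charges: 4×(+0) from py and 1×(+0) from bipy sum to +0; with overall charge +3, Co is +3.
Co is in group 9, so Co³⁺ is d⁶ (9 − 3 = 6).
Electron filling gives t2g^6 e_g^0.
CFSE(orbital) = 6×(-0.4Δ₀) + 0×(0.6Δ₀) = -2.4Δ₀; with Δ₀ = 278 kJ/mol that is -667 kJ/mol.
Relative to high-spin t2g^4 e_g^2 (1 paired), the low-spin configuration has 2 additional pairs, contributing +2 × 227 = +454 kJ/mol.
Overall CFSE = -667 + 454 = -213 kJ/mol.

-213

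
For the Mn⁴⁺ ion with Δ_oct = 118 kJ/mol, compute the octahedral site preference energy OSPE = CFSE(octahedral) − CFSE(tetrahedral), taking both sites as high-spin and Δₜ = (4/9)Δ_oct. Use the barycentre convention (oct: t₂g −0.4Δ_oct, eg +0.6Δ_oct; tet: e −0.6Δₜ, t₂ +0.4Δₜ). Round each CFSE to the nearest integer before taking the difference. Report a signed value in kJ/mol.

-100

Group 7 minus oxidation state +4 gives a d³ configuration for Mn⁴⁺.
Octahedral (high-spin): t₂g³ eg⁰, CFSE = 3(−0.4) + 0(+0.6) = -1.2Δ_oct = -1.2 × 118 = -142 kJ/mol.
Tetrahedral e² t₂¹ gives -0.8Δₜ = -0.8 × (4/9) × 118 = -42 kJ/mol.
OSPE = -142 − (-42) = -100 kJ/mol.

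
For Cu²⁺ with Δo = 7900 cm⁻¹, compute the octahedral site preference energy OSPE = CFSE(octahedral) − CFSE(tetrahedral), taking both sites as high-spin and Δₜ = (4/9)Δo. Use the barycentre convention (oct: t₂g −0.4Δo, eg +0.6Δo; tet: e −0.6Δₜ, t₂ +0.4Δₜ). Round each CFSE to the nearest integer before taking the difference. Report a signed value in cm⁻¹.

-3336

Cu²⁺: group 11, so d-count = 11 − 2 = 9.
Octahedral (high-spin): t₂g⁶ eg³, CFSE = 6(−0.4) + 3(+0.6) = -0.6Δo = -0.6 × 7900 = -4740 cm⁻¹.
Tetrahedral e⁴ t₂⁵ gives -0.4Δₜ = -0.4 × (4/9) × 7900 = -1404 cm⁻¹.
OSPE = CFSE(oct) − CFSE(tet) = -4740 − (-1404) = -3336 cm⁻¹.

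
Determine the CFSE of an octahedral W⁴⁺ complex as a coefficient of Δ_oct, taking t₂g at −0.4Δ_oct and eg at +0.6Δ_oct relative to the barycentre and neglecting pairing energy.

-0.8 Δ_oct

W⁴⁺: group 6, so d-count = 6 − 4 = 2.
Configuration: t₂g² eg⁰.
CFSE = 2(-0.4Δ_oct) + 0(0.6Δ_oct) = -0.8Δ_oct + 0.0Δ_oct = -0.8Δ_oct.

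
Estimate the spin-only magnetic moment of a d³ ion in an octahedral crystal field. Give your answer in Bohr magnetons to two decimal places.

Configuration: t₂g³ eg⁰ → 3 unpaired electrons.
μ(spin-only) = √[3(3+2)] = √15 ≈ 3.87 Bohr magnetons.

3.87 Bohr magnetons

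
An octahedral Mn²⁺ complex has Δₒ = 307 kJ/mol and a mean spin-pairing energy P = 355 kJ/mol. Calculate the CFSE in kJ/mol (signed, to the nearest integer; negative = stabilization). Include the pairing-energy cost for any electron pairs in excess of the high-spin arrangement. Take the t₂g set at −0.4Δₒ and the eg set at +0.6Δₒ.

0

Mn is in group 7, so Mn²⁺ is d⁵ (7 − 2 = 5).
Here Δₒ < P (307 < 355), so the high-spin state is favoured.
That gives t₂g³ eg².
Orbital CFSE = 0.0Δₒ = 0.0 × 307 = 0 kJ/mol.
High-spin has no excess pairs, so no pairing correction applies.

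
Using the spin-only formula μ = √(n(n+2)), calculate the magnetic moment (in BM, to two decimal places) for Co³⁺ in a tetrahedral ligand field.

4.90 BM

Co sits in group 9; removing 3 electrons leaves Co³⁺ with 9 − 3 = 6 d electrons.
Tetrahedral splitting is small, so the complex is high-spin.
Configuration: e^3 t2^3 → 4 unpaired electrons.
μ(spin-only) = √[4(4+2)] = √24 ≈ 4.90 BM.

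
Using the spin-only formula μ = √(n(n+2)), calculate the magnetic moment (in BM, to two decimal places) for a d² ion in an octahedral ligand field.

2.83 BM

For octahedral d² the high- and low-spin configurations coincide.
Configuration: t2g^2 e_g^0 → 2 unpaired electrons.
μ(spin-only) = √[2(2+2)] = √8 ≈ 2.83 BM.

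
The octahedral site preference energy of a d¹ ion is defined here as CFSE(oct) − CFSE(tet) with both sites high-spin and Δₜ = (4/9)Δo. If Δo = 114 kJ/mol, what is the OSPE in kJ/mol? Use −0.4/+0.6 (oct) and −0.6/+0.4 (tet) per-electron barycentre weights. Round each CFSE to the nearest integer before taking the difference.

Octahedral high-spin t2g^1 e_g^0: CFSE = -0.4 × 114 = -46 kJ/mol.
Tetrahedral e^1 t2^0 gives -0.6Δₜ = -0.6 × (4/9) × 114 = -30 kJ/mol.
Subtracting, OSPE = -46 − (-30) = -16 kJ/mol.

-16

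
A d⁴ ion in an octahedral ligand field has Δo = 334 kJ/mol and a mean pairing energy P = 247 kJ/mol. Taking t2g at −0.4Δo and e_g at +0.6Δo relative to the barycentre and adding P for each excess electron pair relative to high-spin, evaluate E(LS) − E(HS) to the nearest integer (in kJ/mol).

High-spin d⁴ fills as t2g^3 e_g^1 with CFSE 3(−0.4) + 1(+0.6) = -0.6Δo = -200 kJ/mol.
Low-spin t2g^4 e_g^0 gives -1.6Δo = -534 kJ/mol, but forming 1 extra pair costs 1P = 247 kJ/mol, so E(LS) = -534 + 247 = -287 kJ/mol.
Thus E(LS) − E(HS) = -87 kJ/mol.

-87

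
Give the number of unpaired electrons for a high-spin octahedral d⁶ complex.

4

Configuration: t2g^4 e_g^2, giving 4 unpaired electrons.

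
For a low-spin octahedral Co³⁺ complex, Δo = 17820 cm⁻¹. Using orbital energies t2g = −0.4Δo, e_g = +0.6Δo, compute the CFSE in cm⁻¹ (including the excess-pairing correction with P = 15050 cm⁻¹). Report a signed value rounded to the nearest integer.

-12668

Co³⁺: group 9, so d-count = 9 − 3 = 6.
The d⁶ electrons fill as t2g^6 e_g^0.
Orbital CFSE = 6(-0.4) + 0(0.6) = -2.4Δo = -2.4 × 17820 = -42768 cm⁻¹.
High-spin d⁶ would be t2g^4 e_g^2 with 1 pair; low-spin has 3, so 2 excess pairs cost +2P = +30100 cm⁻¹.
Overall CFSE = -42768 + 30100 = -12668 cm⁻¹.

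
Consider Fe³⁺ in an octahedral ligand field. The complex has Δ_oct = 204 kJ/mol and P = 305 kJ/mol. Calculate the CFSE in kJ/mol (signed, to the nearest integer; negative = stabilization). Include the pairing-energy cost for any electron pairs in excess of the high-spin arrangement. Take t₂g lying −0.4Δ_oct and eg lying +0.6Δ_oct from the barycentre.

Fe³⁺: group 8, so d-count = 8 − 3 = 5.
Δ_oct < P, so pairing is avoided: the ground state is high-spin.
Filling d⁵ accordingly: t₂g³ eg².
Orbital CFSE = 0.0Δ_oct = 0.0 × 204 = 0 kJ/mol.
High-spin has no excess pairs, so no pairing correction applies.

0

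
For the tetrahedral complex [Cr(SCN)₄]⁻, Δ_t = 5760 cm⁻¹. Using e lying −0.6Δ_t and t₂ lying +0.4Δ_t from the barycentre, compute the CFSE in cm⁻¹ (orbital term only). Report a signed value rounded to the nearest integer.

Each SCN⁻ contributes -1; 4 × (-1) = -4. With overall charge -1, Cr is in the +3 oxidation state.
Cr sits in group 6; removing 3 electrons leaves Cr³⁺ with 6 − 3 = 3 d electrons.
Tetrahedral splitting is small, so the complex is high-spin.
The d³ electrons fill as e² t₂¹.
Orbital CFSE = 2(-0.6) + 1(0.4) = -0.8Δ_t = -0.8 × 5760 = -4608 cm⁻¹.

-4608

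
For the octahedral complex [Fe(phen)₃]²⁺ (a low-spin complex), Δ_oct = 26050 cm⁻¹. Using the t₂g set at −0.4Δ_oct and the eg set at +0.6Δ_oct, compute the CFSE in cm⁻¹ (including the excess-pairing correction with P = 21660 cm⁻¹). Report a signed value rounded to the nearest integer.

-19200

phen is neutral, so the +2 overall charge sits on Fe: oxidation state +2.
Fe sits in group 8; removing 2 electrons leaves Fe²⁺ with 8 − 2 = 6 d electrons.
Electron filling gives t₂g⁶ eg⁰.
Orbital CFSE = 6(-0.4) + 0(0.6) = -2.4Δ_oct = -2.4 × 26050 = -62520 cm⁻¹.
Pairing penalty: 3 pairs vs 1 in the high-spin reference → 2 extra × P = 43320 cm⁻¹.
Net CFSE = -62520 + 43320 = -19200 cm⁻¹.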